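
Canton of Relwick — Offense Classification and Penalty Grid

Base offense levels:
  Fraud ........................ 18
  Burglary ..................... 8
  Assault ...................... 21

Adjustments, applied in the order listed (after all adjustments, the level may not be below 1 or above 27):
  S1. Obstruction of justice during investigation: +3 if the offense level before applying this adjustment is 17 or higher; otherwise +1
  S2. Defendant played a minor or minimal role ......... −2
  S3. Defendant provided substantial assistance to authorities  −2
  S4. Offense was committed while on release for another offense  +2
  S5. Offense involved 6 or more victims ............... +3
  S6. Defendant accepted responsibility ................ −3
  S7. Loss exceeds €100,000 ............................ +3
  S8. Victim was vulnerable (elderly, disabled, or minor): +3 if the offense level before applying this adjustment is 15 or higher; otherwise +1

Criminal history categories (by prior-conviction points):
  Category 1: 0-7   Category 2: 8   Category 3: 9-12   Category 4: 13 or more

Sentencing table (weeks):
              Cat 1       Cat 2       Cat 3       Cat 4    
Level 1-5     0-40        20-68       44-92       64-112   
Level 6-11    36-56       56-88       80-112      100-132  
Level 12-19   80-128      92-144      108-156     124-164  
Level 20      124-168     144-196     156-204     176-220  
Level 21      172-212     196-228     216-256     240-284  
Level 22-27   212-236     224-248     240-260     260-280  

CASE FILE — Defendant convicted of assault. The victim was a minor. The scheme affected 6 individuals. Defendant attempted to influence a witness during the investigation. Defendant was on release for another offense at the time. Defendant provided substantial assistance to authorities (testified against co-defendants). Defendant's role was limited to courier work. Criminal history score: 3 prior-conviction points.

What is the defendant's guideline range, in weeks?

212-236 weeks

Base offense level for assault: 21.
S1 applies (level before this adjustment is 21 ≥ 17, so +3): 21 + 3 = 24.
S2 applies: 24 − 2 = 22.
S3 applies: 22 − 2 = 20.
S4 applies: 20 + 2 = 22.
S5 applies: 22 + 3 = 25.
S6 does not apply.
S7 does not apply.
S8 applies (level before this adjustment is 25 ≥ 15, so +3): 25 + 3 = 28.
Level 28 exceeds the maximum of 27; capped at 27.
Final offense level: 27.
Criminal history: 3 prior points → Category 1 (0-7).
Level 27 falls in the 22-27 band.
Grid: Level 22-27 × Category 1 = 212-236 weeks.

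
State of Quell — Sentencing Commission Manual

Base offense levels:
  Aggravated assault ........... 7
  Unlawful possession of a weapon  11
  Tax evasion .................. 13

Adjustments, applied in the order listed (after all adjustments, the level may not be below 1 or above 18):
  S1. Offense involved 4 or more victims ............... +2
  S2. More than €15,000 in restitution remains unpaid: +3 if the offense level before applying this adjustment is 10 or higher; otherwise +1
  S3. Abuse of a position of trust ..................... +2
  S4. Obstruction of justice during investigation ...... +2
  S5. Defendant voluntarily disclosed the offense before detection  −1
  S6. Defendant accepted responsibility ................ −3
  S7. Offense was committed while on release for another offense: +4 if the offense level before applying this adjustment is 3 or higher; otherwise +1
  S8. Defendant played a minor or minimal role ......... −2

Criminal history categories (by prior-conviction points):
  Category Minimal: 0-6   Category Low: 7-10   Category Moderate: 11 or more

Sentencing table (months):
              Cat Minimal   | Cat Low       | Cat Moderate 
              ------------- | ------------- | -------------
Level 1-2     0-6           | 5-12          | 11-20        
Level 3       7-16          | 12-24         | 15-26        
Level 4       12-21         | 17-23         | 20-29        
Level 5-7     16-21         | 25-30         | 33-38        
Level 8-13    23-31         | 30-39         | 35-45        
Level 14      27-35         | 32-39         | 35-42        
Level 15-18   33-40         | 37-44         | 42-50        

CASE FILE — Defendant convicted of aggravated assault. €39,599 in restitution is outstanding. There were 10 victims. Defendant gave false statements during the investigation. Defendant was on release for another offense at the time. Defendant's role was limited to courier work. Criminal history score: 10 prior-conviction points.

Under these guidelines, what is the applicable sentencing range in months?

32-39 months

Base offense level for aggravated assault: 7.
S1 applies: 7 + 2 = 9.
S2 applies (level before this adjustment is 9 < 10, so +1): 9 + 1 = 10.
S4 applies: 10 + 2 = 12.
S6 does not apply.
S7 applies (level before this adjustment is 12 ≥ 3, so +4): 12 + 4 = 16.
S8 applies: 16 − 2 = 14.
Final offense level: 14.
Criminal history: 10 prior points → Category Low (7-10).
Level 14 falls in the 14 band.
Grid: Level 14 × Category Low = 32-39 months.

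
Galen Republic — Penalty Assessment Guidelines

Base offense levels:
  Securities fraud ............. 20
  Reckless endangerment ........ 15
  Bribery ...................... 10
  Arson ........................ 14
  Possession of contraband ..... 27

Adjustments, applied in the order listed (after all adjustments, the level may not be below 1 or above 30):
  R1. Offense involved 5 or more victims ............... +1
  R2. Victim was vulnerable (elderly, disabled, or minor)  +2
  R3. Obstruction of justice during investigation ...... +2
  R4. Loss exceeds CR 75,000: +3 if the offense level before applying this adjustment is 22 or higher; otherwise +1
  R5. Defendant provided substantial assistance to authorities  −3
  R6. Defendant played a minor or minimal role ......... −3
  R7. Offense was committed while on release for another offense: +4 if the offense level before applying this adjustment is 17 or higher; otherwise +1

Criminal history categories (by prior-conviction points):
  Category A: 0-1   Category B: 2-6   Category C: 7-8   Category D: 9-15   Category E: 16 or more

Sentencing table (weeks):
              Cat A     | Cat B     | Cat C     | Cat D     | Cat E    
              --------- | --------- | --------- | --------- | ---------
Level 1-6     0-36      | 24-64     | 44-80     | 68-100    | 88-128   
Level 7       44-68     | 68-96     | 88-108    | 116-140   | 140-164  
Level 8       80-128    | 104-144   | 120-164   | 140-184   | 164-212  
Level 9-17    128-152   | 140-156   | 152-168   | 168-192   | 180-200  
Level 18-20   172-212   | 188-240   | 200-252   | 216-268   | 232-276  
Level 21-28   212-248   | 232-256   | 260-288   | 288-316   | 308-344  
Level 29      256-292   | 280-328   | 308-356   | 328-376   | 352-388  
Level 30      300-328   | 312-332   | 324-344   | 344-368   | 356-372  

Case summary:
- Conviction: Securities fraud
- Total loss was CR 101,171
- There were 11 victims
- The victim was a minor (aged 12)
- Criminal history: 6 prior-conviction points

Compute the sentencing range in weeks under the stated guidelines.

232-256 weeks

Base offense level for securities fraud: 20.
R1 applies: 20 + 1 = 21.
R2 applies: 21 + 2 = 23.
R3 does not apply.
R4 applies (level before this adjustment is 23 ≥ 22, so +3): 23 + 3 = 26.
R5 does not apply.
Final offense level: 26.
Criminal history: 6 prior points → Category B (2-6).
Level 26 falls in the 21-28 band.
Grid: Level 21-28 × Category B = 232-256 weeks.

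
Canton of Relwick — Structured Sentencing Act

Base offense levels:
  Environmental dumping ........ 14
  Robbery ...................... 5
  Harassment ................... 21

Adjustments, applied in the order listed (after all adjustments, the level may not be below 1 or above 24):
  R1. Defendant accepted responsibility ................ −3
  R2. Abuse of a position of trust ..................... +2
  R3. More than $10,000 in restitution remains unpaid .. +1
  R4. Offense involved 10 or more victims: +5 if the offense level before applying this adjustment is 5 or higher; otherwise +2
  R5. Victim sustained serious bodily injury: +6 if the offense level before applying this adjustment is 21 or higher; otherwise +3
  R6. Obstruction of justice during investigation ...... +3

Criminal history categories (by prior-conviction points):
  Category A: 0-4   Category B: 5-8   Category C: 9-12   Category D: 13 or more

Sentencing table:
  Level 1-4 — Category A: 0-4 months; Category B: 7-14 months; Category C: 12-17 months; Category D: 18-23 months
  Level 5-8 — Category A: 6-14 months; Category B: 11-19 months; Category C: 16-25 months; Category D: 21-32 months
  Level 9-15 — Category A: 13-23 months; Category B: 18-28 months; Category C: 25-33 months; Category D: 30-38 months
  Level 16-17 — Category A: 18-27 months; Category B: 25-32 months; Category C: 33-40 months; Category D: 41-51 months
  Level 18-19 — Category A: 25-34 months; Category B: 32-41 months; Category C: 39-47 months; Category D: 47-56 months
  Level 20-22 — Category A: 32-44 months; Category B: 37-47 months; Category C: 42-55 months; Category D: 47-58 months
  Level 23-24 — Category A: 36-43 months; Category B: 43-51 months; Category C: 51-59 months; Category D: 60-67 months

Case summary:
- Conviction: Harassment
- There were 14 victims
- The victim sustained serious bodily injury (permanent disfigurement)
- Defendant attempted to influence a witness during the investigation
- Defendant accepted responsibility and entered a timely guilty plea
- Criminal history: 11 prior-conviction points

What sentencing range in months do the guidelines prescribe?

51-59 months

Base offense level for harassment: 21.
R1 applies: 21 − 3 = 18.
R2 does not apply.
R4 applies (level before this adjustment is 18 ≥ 5, so +5): 18 + 5 = 23.
R5 applies (level before this adjustment is 23 ≥ 21, so +6): 23 + 6 = 29.
R6 applies: 29 + 3 = 32.
Level 32 exceeds the maximum of 24; capped at 24.
Final offense level: 24.
Criminal history: 11 prior points → Category C (9-12).
Level 24 falls in the 23-24 band.
Grid: Level 23-24 × Category C = 51-59 months.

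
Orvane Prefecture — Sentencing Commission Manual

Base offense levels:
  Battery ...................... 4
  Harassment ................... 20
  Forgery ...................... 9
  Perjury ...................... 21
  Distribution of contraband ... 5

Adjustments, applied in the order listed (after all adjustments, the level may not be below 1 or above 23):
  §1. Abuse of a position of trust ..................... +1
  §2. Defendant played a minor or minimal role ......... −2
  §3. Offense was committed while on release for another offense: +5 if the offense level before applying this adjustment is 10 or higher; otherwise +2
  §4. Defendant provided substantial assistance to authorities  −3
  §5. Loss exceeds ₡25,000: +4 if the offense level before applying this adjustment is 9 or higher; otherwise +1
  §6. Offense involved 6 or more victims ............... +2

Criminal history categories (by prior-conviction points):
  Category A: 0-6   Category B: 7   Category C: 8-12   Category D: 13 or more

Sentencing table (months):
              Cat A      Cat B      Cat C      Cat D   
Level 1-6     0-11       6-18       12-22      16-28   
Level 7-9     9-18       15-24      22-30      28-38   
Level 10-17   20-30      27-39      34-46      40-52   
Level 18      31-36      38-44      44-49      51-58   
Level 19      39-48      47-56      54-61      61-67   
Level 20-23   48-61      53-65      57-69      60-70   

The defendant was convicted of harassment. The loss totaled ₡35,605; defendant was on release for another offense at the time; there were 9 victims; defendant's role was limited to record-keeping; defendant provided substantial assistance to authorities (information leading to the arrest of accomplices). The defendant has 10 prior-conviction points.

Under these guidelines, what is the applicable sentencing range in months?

Base offense level for harassment: 20.
§1 does not apply.
§2 applies: 20 − 2 = 18.
§3 applies (level before this adjustment is 18 ≥ 10, so +5): 18 + 5 = 23.
§4 applies: 23 − 3 = 20.
§5 applies (level before this adjustment is 20 ≥ 9, so +4): 20 + 4 = 24.
§6 applies: 24 + 2 = 26.
Level 26 exceeds the maximum of 23; capped at 23.
Final offense level: 23.
Criminal history: 10 prior points → Category C (8-12).
Level 23 falls in the 20-23 band.
Grid: Level 20-23 × Category C = 57-69 months.

57-69 months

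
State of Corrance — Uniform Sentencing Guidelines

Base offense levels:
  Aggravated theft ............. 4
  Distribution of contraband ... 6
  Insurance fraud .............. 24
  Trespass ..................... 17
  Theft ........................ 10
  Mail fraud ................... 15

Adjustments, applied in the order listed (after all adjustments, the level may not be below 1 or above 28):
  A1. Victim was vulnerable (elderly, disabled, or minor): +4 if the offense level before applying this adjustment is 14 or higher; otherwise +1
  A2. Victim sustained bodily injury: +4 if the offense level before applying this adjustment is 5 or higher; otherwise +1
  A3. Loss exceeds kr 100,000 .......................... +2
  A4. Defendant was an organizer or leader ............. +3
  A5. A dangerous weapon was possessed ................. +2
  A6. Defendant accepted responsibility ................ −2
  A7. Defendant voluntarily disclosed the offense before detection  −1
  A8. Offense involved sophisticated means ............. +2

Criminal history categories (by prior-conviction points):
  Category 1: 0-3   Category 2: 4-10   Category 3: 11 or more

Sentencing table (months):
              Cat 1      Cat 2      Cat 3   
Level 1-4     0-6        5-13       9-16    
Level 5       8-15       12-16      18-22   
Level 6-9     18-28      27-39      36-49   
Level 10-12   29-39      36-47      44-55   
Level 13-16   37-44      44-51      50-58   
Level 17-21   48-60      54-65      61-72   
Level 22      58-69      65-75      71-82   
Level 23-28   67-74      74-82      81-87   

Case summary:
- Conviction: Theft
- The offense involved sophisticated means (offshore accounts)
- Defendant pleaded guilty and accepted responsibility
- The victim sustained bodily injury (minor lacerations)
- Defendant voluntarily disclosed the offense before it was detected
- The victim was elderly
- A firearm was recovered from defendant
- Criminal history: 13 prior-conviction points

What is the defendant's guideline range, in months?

50-58 months

Base offense level for theft: 10.
A1 applies (level before this adjustment is 10 < 14, so +1): 10 + 1 = 11.
A2 applies (level before this adjustment is 11 ≥ 5, so +4): 11 + 4 = 15.
A3 does not apply.
A4 does not apply.
A5 applies: 15 + 2 = 17.
A6 applies: 17 − 2 = 15.
A7 applies: 15 − 1 = 14.
A8 applies: 14 + 2 = 16.
Final offense level: 16.
Criminal history: 13 prior points → Category 3 (11+).
Level 16 falls in the 13-16 band.
Grid: Level 13-16 × Category 3 = 50-58 months.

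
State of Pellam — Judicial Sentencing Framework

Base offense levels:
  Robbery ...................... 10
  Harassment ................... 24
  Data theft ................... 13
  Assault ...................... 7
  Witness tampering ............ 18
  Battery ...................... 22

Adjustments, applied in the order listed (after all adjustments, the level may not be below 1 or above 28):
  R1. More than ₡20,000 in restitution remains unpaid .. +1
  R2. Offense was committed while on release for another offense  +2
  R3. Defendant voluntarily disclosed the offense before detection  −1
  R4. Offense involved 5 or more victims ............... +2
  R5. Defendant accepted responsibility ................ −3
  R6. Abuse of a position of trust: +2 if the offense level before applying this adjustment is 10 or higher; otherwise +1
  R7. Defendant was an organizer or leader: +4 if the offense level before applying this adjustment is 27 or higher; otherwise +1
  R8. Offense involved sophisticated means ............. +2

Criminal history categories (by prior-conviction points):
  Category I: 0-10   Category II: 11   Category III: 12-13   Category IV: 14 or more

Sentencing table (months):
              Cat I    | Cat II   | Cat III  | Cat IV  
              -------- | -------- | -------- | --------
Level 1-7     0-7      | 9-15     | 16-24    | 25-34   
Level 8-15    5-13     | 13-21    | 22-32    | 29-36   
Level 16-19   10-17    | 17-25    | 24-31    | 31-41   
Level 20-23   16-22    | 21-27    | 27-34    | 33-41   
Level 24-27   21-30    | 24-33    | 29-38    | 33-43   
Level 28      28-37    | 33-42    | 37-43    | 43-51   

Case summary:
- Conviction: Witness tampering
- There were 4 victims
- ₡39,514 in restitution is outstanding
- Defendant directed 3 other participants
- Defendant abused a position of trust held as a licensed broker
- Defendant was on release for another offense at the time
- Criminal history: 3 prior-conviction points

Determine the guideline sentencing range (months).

21-30 months

Base offense level for witness tampering: 18.
R1 applies: 18 + 1 = 19.
R2 applies: 19 + 2 = 21.
R4 does not apply.
R5 does not apply.
R6 applies (level before this adjustment is 21 ≥ 10, so +2): 21 + 2 = 23.
R7 applies (level before this adjustment is 23 < 27, so +1): 23 + 1 = 24.
R8 does not apply.
Final offense level: 24.
Criminal history: 3 prior points → Category I (0-10).
Level 24 falls in the 24-27 band.
Grid: Level 24-27 × Category I = 21-30 months.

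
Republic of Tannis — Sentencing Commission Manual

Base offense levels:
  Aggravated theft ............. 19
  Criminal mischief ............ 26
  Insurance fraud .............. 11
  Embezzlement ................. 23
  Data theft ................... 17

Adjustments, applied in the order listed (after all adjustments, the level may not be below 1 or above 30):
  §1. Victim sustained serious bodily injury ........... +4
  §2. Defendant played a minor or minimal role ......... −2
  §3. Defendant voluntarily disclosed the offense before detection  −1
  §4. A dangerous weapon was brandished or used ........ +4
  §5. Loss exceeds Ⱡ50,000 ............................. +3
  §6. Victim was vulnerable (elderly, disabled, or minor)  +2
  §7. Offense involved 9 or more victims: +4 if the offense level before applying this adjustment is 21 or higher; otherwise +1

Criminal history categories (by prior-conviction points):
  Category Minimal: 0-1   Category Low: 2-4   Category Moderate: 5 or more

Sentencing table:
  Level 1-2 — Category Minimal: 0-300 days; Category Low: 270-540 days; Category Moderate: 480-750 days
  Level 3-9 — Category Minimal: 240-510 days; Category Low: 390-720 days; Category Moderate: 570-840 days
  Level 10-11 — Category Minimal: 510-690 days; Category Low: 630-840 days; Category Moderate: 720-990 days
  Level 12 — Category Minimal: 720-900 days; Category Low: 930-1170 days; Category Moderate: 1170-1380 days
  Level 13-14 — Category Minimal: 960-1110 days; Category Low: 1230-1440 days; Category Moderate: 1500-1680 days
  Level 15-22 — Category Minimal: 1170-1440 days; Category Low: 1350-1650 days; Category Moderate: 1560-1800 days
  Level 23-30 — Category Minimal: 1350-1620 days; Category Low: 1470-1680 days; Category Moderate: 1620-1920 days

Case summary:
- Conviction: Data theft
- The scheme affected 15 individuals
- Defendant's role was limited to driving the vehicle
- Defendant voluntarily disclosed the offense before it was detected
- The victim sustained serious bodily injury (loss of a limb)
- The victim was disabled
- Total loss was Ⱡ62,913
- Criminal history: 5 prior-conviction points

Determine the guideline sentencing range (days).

1620-1920 days

Base offense level for data theft: 17.
§1 applies: 17 + 4 = 21.
§2 applies: 21 − 2 = 19.
§3 applies: 19 − 1 = 18.
§4 does not apply.
§5 applies: 18 + 3 = 21.
§6 applies: 21 + 2 = 23.
§7 applies (level before this adjustment is 23 ≥ 21, so +4): 23 + 4 = 27.
Final offense level: 27.
Criminal history: 5 prior points → Category Moderate (5+).
Level 27 falls in the 23-30 band.
Grid: Level 23-30 × Category Moderate = 1620-1920 days.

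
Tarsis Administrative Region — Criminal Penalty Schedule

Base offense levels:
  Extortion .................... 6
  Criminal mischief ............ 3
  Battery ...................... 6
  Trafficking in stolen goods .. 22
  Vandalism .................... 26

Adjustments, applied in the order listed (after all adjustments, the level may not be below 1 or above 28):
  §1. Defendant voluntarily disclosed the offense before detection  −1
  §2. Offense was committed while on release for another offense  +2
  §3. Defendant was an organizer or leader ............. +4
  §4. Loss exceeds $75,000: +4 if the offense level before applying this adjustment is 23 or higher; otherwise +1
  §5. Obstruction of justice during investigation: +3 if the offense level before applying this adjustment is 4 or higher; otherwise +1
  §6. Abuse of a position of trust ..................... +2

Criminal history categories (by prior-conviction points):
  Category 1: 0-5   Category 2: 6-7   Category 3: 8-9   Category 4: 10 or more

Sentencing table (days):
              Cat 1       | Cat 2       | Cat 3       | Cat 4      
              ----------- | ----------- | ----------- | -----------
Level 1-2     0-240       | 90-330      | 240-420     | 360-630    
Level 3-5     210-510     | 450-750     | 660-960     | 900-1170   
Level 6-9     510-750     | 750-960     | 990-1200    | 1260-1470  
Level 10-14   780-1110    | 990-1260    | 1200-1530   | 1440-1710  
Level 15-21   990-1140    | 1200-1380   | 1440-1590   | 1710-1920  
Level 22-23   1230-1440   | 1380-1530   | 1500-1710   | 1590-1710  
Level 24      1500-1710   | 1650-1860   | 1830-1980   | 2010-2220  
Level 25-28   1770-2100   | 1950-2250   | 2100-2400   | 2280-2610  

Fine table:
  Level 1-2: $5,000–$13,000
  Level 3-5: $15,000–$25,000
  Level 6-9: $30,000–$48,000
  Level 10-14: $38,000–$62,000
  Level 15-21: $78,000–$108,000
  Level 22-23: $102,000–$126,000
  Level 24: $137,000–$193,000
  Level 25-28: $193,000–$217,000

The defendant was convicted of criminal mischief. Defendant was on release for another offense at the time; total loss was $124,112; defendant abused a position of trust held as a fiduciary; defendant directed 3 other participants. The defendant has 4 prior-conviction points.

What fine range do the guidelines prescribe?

Base offense level for criminal mischief: 3.
§2 applies: 3 + 2 = 5.
§3 applies: 5 + 4 = 9.
§4 applies (level before this adjustment is 9 < 23, so +1): 9 + 1 = 10.
§6 applies: 10 + 2 = 12.
Final offense level: 12.
Level 12 falls in the 10-14 band.
Fine table: Level 10-14 → $38,000–$62,000.

$38,000–$62,000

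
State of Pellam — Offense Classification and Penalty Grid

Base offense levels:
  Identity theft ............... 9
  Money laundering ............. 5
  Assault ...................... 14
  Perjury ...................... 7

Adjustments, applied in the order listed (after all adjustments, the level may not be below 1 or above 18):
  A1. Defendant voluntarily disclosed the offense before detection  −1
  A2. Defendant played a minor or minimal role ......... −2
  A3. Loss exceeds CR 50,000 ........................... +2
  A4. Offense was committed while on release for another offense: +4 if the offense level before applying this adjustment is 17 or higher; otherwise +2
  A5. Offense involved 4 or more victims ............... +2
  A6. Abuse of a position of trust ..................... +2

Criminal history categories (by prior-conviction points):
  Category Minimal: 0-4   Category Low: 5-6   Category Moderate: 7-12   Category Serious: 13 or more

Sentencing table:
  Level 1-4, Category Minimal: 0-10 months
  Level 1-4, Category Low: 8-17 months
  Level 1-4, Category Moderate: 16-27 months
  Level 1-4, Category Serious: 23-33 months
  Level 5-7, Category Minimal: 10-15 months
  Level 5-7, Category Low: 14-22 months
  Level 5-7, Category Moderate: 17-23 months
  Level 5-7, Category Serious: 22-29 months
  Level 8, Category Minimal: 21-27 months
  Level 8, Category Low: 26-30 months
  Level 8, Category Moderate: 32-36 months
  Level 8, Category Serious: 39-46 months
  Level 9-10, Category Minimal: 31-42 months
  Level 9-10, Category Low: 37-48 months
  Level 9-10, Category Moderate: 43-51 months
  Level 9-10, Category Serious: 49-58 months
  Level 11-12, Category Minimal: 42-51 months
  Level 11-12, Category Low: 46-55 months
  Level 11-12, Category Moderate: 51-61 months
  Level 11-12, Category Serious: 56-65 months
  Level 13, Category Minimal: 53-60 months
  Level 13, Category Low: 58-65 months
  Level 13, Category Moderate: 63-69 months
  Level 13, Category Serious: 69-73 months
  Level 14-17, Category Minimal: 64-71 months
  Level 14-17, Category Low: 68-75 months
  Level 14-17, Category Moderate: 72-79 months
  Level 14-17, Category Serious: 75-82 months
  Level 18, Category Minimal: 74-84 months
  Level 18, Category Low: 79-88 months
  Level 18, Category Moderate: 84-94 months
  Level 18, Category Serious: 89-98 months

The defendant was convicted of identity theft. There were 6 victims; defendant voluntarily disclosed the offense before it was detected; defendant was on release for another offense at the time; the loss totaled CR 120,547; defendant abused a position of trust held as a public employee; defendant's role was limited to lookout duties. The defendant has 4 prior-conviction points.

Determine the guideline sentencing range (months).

64-71 months

Base offense level for identity theft: 9.
A1 applies: 9 − 1 = 8.
A2 applies: 8 − 2 = 6.
A3 applies: 6 + 2 = 8.
A4 applies (level before this adjustment is 8 < 17, so +2): 8 + 2 = 10.
A5 applies: 10 + 2 = 12.
A6 applies: 12 + 2 = 14.
Final offense level: 14.
Criminal history: 4 prior points → Category Minimal (0-4).
Level 14 falls in the 14-17 band.
Grid: Level 14-17 × Category Minimal = 64-71 months.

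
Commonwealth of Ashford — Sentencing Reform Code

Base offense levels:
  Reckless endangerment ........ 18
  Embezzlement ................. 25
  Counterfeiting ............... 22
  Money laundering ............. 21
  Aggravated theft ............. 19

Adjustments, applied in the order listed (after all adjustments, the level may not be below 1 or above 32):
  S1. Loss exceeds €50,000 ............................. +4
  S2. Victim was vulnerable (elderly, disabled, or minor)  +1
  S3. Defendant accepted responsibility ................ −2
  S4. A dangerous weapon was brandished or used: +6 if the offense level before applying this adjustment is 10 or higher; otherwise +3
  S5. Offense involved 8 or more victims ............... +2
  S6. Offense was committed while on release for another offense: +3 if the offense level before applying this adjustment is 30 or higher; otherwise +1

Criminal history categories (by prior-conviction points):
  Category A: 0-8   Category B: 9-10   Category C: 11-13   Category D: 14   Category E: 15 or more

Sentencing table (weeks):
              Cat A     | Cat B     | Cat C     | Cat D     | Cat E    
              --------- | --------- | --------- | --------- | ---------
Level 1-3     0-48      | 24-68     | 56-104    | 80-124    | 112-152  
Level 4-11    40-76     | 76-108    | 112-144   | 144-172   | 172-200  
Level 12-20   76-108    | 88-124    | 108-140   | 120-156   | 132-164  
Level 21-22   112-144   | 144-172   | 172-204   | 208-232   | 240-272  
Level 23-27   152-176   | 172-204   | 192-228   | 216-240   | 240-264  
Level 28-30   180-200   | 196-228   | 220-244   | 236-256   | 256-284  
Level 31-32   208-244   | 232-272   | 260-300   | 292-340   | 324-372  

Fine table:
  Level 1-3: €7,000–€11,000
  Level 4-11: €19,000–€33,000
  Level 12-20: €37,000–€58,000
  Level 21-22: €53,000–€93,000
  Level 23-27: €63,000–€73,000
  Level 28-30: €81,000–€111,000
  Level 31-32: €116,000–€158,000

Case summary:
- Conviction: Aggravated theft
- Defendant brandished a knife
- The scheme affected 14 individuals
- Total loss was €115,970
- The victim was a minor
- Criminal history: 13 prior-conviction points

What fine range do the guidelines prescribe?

€116,000–€158,000

Base offense level for aggravated theft: 19.
S1 applies: 19 + 4 = 23.
S2 applies: 23 + 1 = 24.
S4 applies (level before this adjustment is 24 ≥ 10, so +6): 24 + 6 = 30.
S5 applies: 30 + 2 = 32.
Final offense level: 32.
Level 32 falls in the 31-32 band.
Fine table: Level 31-32 → €116,000–€158,000.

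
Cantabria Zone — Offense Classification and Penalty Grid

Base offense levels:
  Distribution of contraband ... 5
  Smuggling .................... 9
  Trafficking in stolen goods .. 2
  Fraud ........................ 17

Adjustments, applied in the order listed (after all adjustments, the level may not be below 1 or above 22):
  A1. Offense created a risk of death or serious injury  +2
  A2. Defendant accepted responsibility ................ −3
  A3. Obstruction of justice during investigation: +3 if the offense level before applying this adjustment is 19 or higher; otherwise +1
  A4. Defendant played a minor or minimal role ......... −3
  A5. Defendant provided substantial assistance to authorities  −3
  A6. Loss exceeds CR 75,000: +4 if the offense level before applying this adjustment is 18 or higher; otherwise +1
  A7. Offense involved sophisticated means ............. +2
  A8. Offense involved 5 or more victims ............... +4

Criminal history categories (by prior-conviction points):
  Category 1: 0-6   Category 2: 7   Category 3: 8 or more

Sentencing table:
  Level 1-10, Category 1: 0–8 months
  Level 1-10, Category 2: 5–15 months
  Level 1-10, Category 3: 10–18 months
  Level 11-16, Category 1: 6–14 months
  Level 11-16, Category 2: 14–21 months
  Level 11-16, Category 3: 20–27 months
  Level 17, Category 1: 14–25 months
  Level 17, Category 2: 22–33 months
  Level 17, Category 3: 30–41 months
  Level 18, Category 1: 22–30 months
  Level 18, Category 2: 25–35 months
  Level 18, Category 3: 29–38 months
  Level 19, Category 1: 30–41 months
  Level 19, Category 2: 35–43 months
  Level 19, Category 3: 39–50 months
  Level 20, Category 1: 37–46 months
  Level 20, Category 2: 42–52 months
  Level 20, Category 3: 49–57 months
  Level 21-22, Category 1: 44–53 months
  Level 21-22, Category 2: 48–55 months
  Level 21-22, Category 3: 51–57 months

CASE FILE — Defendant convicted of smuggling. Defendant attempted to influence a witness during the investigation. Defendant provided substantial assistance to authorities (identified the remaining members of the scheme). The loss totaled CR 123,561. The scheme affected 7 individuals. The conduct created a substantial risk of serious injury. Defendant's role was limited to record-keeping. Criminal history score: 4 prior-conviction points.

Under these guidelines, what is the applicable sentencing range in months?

Base offense level for smuggling: 9.
A1 applies: 9 + 2 = 11.
A3 applies (level before this adjustment is 11 < 19, so +1): 11 + 1 = 12.
A4 applies: 12 − 3 = 9.
A5 applies: 9 − 3 = 6.
A6 applies (level before this adjustment is 6 < 18, so +1): 6 + 1 = 7.
A8 applies: 7 + 4 = 11.
Final offense level: 11.
Criminal history: 4 prior points → Category 1 (0-6).
Level 11 falls in the 11-16 band.
Grid: Level 11-16 × Category 1 = 6-14 months.

6-14 months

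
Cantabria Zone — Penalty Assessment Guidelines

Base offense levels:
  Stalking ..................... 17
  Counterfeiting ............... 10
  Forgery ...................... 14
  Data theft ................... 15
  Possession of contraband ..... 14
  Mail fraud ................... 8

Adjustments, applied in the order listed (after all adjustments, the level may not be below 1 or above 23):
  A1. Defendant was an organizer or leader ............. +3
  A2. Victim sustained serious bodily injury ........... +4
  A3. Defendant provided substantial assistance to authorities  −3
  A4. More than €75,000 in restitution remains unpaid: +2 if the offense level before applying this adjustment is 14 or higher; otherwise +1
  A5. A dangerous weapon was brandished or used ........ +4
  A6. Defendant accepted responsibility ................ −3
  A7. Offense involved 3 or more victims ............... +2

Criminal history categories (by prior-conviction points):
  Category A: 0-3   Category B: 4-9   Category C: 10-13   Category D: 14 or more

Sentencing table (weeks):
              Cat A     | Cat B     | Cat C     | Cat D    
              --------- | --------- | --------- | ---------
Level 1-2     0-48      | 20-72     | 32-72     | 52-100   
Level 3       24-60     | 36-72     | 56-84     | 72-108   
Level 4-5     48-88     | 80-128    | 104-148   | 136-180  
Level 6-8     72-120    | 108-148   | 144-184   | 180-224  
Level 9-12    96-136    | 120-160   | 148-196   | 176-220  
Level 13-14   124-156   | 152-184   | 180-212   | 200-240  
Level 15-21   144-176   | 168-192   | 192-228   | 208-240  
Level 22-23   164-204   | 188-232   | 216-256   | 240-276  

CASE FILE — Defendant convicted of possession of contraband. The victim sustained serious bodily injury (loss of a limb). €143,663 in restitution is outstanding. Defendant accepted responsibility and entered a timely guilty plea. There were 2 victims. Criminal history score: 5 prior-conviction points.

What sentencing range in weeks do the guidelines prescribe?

Base offense level for possession of contraband: 14.
A1 does not apply.
A2 applies: 14 + 4 = 18.
A3 does not apply.
A4 applies (level before this adjustment is 18 ≥ 14, so +2): 18 + 2 = 20.
A5 does not apply.
A6 applies: 20 − 3 = 17.
A7 does not apply.
Final offense level: 17.
Criminal history: 5 prior points → Category B (4-9).
Level 17 falls in the 15-21 band.
Grid: Level 15-21 × Category B = 168-192 weeks.

168-192 weeks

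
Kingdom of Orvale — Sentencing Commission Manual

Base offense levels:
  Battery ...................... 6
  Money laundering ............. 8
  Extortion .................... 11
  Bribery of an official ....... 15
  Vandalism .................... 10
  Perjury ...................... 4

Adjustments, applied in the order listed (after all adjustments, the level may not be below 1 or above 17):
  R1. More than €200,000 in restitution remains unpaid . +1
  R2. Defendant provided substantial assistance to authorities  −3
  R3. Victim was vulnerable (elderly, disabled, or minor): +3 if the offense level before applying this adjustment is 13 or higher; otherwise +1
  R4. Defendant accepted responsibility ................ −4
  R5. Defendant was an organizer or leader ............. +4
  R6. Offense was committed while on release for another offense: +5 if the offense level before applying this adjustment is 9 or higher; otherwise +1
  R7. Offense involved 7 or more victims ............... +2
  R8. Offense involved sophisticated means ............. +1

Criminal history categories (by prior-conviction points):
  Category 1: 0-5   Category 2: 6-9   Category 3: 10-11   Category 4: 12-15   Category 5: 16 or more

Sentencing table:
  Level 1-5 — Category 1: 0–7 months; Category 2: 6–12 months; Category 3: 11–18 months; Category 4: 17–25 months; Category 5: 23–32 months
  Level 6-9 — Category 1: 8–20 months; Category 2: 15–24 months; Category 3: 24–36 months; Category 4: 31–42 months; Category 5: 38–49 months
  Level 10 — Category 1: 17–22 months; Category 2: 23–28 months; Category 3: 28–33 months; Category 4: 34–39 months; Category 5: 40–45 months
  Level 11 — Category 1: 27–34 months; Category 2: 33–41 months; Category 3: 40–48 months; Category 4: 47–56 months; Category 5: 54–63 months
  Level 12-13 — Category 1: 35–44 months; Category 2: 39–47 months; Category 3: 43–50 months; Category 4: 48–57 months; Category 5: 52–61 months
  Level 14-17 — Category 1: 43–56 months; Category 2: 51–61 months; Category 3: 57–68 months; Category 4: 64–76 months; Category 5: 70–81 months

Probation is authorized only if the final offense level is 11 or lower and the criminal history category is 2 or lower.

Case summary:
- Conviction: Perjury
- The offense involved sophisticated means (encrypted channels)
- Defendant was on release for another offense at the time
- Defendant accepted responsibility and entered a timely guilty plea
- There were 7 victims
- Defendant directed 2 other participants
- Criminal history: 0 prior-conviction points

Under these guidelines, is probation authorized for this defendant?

Yes

Base offense level for perjury: 4.
R2 does not apply.
R3 does not apply.
R4 applies: 4 − 4 = 0.
R5 applies: 0 + 4 = 4.
R6 applies (level before this adjustment is 4 < 9, so +1): 4 + 1 = 5.
R7 applies: 5 + 2 = 7.
R8 applies: 7 + 1 = 8.
Final offense level: 8.
Criminal history: 0 prior points → Category 1 (0-5).
Level 8 falls in the 6-9 band.
Grid: Level 6-9 × Category 1 = 8-20 months.
Probation check: level 8 ≤ 11 and category 1 ≤ 2 → eligible.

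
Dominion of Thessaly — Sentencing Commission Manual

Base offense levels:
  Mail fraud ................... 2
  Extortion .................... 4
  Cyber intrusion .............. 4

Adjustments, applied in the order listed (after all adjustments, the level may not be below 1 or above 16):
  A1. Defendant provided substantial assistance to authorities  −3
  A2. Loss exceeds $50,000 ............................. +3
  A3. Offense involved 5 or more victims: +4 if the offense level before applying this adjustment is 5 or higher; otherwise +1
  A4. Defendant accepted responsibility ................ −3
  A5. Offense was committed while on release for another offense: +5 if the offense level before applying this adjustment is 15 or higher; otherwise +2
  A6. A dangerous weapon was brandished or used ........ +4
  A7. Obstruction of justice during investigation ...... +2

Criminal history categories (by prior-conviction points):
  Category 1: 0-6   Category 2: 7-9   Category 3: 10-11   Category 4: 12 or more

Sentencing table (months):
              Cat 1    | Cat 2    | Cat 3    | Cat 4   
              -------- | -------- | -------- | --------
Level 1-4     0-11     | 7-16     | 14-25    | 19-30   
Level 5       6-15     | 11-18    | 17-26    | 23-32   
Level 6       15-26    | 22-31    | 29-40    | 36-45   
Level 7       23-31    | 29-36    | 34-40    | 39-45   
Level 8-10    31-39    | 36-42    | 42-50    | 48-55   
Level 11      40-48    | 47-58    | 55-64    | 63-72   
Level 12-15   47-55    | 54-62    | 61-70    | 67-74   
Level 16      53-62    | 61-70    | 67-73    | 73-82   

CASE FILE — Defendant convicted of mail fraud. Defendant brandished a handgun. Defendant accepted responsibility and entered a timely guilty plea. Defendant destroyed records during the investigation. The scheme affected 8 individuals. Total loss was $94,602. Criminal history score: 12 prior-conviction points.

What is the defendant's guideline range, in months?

67-74 months

Base offense level for mail fraud: 2.
A1 does not apply.
A2 applies: 2 + 3 = 5.
A3 applies (level before this adjustment is 5 ≥ 5, so +4): 5 + 4 = 9.
A4 applies: 9 − 3 = 6.
A5 does not apply.
A6 applies: 6 + 4 = 10.
A7 applies: 10 + 2 = 12.
Final offense level: 12.
Criminal history: 12 prior points → Category 4 (12+).
Level 12 falls in the 12-15 band.
Grid: Level 12-15 × Category 4 = 67-74 months.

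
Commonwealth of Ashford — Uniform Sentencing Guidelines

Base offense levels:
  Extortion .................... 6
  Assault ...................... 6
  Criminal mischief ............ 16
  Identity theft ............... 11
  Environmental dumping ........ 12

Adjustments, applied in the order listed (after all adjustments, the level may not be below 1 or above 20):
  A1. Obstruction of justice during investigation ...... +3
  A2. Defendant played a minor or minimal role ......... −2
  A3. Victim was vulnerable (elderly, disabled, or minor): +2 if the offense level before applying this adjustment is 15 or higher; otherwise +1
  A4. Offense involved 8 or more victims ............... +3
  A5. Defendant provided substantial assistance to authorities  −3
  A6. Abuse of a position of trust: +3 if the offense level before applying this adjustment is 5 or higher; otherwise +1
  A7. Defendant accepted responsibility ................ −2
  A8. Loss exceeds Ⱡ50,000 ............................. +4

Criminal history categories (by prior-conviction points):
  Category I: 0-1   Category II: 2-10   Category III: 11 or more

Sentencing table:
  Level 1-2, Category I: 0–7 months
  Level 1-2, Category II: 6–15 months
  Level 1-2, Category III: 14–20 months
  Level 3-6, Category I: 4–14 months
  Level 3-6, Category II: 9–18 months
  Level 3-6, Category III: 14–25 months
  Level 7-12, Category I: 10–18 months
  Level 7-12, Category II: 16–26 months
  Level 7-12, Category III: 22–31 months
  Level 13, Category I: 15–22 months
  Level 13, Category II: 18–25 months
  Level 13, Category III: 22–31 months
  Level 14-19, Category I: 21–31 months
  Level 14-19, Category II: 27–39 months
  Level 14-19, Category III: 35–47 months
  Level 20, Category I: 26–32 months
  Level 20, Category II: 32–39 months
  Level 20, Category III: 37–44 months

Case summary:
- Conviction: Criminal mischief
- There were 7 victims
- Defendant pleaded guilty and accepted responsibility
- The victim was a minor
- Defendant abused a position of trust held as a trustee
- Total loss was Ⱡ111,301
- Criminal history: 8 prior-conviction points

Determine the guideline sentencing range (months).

Base offense level for criminal mischief: 16.
A1 does not apply.
A3 applies (level before this adjustment is 16 ≥ 15, so +2): 16 + 2 = 18.
A5 does not apply.
A6 applies (level before this adjustment is 18 ≥ 5, so +3): 18 + 3 = 21.
A7 applies: 21 − 2 = 19.
A8 applies: 19 + 4 = 23.
Level 23 exceeds the maximum of 20; capped at 20.
Final offense level: 20.
Criminal history: 8 prior points → Category II (2-10).
Level 20 falls in the 20 band.
Grid: Level 20 × Category II = 32-39 months.

32-39 months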